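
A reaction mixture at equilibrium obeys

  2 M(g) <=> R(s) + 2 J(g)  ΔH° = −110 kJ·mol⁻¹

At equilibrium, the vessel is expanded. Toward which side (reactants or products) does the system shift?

Gas moles: reactants 2, products 2. Δn_gas = 0, so a volume change leaves Q equal to K — no shift from this change.

no shift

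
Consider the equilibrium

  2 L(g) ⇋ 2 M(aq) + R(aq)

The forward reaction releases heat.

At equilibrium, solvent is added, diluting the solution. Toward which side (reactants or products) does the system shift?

right

Dilution lowers every aqueous concentration by the same factor. Δn_aq = 3 − 0 = +3, so the system shifts toward the side with more dissolved moles — to the right.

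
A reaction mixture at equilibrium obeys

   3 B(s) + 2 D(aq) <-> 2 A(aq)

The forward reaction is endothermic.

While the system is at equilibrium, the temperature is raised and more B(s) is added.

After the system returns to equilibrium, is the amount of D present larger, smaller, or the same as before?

decreases

The forward reaction is endothermic. Raising T favours the endothermic direction — shift to the right.
B is a pure solid; its activity is 1 regardless of amount, so Q is unaffected — no shift from this change.
The net shift is to the right. D is a reactant, so its amount decreases.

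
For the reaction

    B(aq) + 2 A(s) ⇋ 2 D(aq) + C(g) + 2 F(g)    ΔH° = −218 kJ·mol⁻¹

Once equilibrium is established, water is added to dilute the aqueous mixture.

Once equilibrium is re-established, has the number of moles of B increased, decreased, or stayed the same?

decreases

Dilution lowers every aqueous concentration by the same factor. Δn_aq = 2 − 1 = +1, so the system shifts toward the side with more dissolved moles — to the right.
The net shift is to the right. B is a reactant, so its amount decreases.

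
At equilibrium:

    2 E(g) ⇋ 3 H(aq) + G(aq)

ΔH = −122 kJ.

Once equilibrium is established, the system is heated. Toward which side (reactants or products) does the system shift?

The forward reaction is exothermic. Raising T favours the endothermic direction — shift to the left.

left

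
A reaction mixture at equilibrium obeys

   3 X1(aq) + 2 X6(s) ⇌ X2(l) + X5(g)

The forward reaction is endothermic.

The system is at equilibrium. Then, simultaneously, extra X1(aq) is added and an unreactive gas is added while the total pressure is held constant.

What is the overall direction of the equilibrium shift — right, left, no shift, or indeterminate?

right

Adding X1 (aq), a reactant, drives the reaction to the right.
Adding inert gas at constant total pressure expands the volume and lowers every reacting partial pressure. With Δn_gas = 1 − 0 = +1, Q moves away from K toward the side with fewer gas moles, so the system shifts toward the side with more gas moles — to the right.
All effects act in the same direction — net shift to the right.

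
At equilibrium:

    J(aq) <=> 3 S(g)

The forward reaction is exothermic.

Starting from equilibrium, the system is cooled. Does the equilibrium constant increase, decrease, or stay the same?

increases

K depends on temperature via the van 't Hoff relation. The forward reaction is exothermic, so lowering T increases K.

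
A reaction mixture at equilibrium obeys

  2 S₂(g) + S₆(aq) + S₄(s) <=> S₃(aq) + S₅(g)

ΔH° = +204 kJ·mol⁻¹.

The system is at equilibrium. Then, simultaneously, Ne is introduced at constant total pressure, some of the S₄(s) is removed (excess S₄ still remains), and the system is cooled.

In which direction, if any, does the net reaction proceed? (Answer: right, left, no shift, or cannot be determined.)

left

Adding inert gas at constant total pressure expands the volume and lowers every reacting partial pressure. With Δn_gas = 1 − 2 = -1, Q moves away from K toward the side with fewer gas moles, so the system shifts toward the side with more gas moles — to the left.
S₄ is a pure solid; its activity is 1 regardless of amount, so Q is unaffected — no shift from this change.
The forward reaction is endothermic. Lowering T favours the exothermic direction — shift to the left.
Only the nonzero effect(s) matter; the net shift is to the left.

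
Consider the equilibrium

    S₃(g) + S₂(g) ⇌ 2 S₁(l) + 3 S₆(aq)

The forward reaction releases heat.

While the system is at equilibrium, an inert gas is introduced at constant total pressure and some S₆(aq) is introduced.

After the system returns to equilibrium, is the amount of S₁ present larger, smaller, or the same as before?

decreases

Adding inert gas at constant total pressure expands the volume and lowers every reacting partial pressure. With Δn_gas = 0 − 2 = -2, Q moves away from K toward the side with fewer gas moles, so the system shifts toward the side with more gas moles — to the left.
Adding S₆ (aq), a product, drives the reaction to the left.
The net shift is to the left. S₁ is a product, so its amount decreases.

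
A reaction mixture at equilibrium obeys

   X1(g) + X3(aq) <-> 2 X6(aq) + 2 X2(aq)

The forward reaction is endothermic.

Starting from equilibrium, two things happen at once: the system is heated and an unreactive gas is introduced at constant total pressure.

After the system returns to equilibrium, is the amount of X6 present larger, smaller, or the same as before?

cannot be determined

The forward reaction is endothermic. Raising T favours the endothermic direction — shift to the right.
Adding inert gas at constant total pressure expands the volume and lowers every reacting partial pressure. With Δn_gas = 0 − 1 = -1, Q moves away from K toward the side with fewer gas moles, so the system shifts toward the side with more gas moles — to the left.
The two effects oppose each other, so the net shift — and hence the change in X6 — cannot be determined from the given information.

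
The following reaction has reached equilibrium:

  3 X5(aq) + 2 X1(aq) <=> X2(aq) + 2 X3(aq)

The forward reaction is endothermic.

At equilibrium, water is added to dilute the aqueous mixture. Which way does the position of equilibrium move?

left

Dilution lowers every aqueous concentration by the same factor. Δn_aq = 3 − 5 = -2, so the system shifts toward the side with more dissolved moles — to the left.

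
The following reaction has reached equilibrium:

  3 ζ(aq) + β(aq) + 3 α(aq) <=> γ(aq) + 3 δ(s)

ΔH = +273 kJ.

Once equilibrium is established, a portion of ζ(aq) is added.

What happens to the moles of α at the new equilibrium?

Adding ζ (aq), a reactant, drives the reaction to the right.
The net shift is to the right. α is a reactant, so its amount decreases.

decreases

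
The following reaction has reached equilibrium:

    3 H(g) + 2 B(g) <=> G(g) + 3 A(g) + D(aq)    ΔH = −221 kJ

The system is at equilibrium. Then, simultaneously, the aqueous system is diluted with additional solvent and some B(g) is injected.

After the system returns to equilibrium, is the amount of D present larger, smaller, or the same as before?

increases

Dilution lowers every aqueous concentration by the same factor. Δn_aq = 1 − 0 = +1, so the system shifts toward the side with more dissolved moles — to the right.
Adding B (g), a reactant, drives the reaction to the right.
The net shift is to the right. D is a product, so its amount increases.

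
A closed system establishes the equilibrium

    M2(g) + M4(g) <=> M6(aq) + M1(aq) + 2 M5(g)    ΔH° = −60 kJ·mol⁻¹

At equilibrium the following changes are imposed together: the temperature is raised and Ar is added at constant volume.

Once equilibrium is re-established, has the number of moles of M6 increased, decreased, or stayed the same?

decreases

The forward reaction is exothermic. Raising T favours the endothermic direction — shift to the left.
At constant volume, adding an inert gas leaves every reacting species' partial pressure unchanged, so Q is unchanged — no shift from this change.
The net shift is to the left. M6 is a product, so its amount decreases.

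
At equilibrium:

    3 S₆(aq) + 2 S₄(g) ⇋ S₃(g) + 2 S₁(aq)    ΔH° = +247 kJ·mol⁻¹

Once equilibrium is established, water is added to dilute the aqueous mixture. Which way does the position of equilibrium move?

Dilution lowers every aqueous concentration by the same factor. Δn_aq = 2 − 3 = -1, so the system shifts toward the side with more dissolved moles — to the left.

left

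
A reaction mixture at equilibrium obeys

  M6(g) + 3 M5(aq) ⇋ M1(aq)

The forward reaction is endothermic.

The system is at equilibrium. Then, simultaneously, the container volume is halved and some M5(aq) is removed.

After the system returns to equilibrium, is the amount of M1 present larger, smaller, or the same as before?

Gas moles: reactants 1, products 0 (Δn_gas = -1). Compression shifts the system toward the side with fewer moles of gas — to the right.
Removing M5 (aq), a reactant, drives the reaction to the left.
The two effects oppose each other, so the net shift — and hence the change in M1 — cannot be determined from the given information.

cannot be determined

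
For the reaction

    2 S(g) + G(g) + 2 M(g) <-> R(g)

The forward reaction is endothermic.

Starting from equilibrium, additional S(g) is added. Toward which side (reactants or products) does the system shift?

Adding S (g), a reactant, drives the reaction to the right.

right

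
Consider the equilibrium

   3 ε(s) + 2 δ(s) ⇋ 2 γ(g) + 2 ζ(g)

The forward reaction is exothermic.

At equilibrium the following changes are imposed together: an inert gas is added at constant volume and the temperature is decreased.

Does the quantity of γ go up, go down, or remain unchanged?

At constant volume, adding an inert gas leaves every reacting species' partial pressure unchanged, so Q is unchanged — no shift from this change.
The forward reaction is exothermic. Lowering T favours the exothermic direction — shift to the right.
The net shift is to the right. γ is a product, so its amount increases.

increases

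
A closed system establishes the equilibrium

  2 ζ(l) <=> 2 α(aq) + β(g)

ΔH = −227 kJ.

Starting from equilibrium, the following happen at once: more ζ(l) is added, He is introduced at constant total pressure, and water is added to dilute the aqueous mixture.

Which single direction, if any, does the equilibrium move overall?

right

ζ is a pure liquid; its activity is 1 regardless of amount, so Q is unaffected — no shift from this change.
Adding inert gas at constant total pressure expands the volume and lowers every reacting partial pressure. With Δn_gas = 1 − 0 = +1, Q moves away from K toward the side with fewer gas moles, so the system shifts toward the side with more gas moles — to the right.
Dilution lowers every aqueous concentration by the same factor. Δn_aq = 2 − 0 = +2, so the system shifts toward the side with more dissolved moles — to the right.
Only the nonzero effect(s) matter; the net shift is to the right.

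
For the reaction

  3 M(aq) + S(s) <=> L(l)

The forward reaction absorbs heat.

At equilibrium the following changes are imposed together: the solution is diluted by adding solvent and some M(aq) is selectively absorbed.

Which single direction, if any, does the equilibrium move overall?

left

Dilution lowers every aqueous concentration by the same factor. Δn_aq = 0 − 3 = -3, so the system shifts toward the side with more dissolved moles — to the left.
Removing M (aq), a reactant, drives the reaction to the left.
All effects act in the same direction — net shift to the left.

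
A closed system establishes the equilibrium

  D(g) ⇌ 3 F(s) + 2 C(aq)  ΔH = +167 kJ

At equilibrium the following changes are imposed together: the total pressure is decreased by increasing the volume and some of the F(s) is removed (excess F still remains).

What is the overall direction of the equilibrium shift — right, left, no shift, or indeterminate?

left

Gas moles: reactants 1, products 0 (Δn_gas = -1). Expansion shifts the system toward the side with more moles of gas — to the left.
F is a pure solid; its activity is 1 regardless of amount, so Q is unaffected — no shift from this change.
Only the nonzero effect(s) matter; the net shift is to the left.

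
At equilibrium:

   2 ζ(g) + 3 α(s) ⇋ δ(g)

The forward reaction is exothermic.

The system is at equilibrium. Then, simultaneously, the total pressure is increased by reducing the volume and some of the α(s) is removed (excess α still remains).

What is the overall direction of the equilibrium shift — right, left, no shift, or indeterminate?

right

Gas moles: reactants 2, products 1 (Δn_gas = -1). Compression shifts the system toward the side with fewer moles of gas — to the right.
α is a pure solid; its activity is 1 regardless of amount, so Q is unaffected — no shift from this change.
Only the nonzero effect(s) matter; the net shift is to the right.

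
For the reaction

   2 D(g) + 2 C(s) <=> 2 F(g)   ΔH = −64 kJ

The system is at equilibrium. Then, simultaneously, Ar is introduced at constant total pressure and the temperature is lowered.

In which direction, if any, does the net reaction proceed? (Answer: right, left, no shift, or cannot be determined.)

right

Adding inert gas at constant total pressure expands the volume, scaling every reacting partial pressure by the same factor. Δn_gas = 2 − 2 = 0, so Q is unchanged — no shift.
The forward reaction is exothermic. Lowering T favours the exothermic direction — shift to the right.
Only the nonzero effect(s) matter; the net shift is to the right.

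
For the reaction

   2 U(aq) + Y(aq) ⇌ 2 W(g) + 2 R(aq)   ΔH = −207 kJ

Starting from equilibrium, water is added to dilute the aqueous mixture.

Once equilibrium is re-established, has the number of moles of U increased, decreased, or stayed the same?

Dilution lowers every aqueous concentration by the same factor. Δn_aq = 2 − 3 = -1, so the system shifts toward the side with more dissolved moles — to the left.
The net shift is to the left. U is a reactant, so its amount increases.

increases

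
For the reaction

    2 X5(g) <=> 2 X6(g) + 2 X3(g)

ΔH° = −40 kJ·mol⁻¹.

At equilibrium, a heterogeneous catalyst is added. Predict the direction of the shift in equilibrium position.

A catalyst speeds both forward and reverse rates equally; it changes neither Q nor K — no shift from this change.

no shift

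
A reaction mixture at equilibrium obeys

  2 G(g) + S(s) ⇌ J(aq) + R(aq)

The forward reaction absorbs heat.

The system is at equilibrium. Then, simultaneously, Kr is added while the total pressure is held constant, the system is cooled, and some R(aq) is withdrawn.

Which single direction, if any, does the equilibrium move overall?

Adding inert gas at constant total pressure expands the volume and lowers every reacting partial pressure. With Δn_gas = 0 − 2 = -2, Q moves away from K toward the side with fewer gas moles, so the system shifts toward the side with more gas moles — to the left.
The forward reaction is endothermic. Lowering T favours the exothermic direction — shift to the left.
Removing R (aq), a product, drives the reaction to the right.
The individual effects push in opposite directions; without quantitative information the net direction cannot be determined.

cannot be determined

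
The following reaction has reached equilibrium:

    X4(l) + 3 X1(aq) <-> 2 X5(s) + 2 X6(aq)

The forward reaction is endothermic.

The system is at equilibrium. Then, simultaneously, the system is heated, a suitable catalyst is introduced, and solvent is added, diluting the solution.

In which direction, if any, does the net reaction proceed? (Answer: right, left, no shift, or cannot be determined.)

The forward reaction is endothermic. Raising T favours the endothermic direction — shift to the right.
A catalyst speeds both forward and reverse rates equally; it changes neither Q nor K — no shift from this change.
Dilution lowers every aqueous concentration by the same factor. Δn_aq = 2 − 3 = -1, so the system shifts toward the side with more dissolved moles — to the left.
The individual effects push in opposite directions; without quantitative information the net direction cannot be determined.

cannot be determined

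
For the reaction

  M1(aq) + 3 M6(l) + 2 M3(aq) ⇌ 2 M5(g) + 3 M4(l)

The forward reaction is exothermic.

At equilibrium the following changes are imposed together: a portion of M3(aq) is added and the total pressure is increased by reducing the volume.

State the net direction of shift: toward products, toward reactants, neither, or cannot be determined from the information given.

cannot be determined

Adding M3 (aq), a reactant, drives the reaction to the right.
Gas moles: reactants 0, products 2 (Δn_gas = +2). Compression shifts the system toward the side with fewer moles of gas — to the left.
The individual effects push in opposite directions; without quantitative information the net direction cannot be determined.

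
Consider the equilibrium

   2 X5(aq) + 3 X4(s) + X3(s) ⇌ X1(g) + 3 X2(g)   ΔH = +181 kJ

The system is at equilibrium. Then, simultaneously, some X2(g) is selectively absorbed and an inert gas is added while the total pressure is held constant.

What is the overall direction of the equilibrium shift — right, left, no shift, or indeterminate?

right

Removing X2 (g), a product, drives the reaction to the right.
Adding inert gas at constant total pressure expands the volume and lowers every reacting partial pressure. With Δn_gas = 4 − 0 = +4, Q moves away from K toward the side with fewer gas moles, so the system shifts toward the side with more gas moles — to the right.
All effects act in the same direction — net shift to the right.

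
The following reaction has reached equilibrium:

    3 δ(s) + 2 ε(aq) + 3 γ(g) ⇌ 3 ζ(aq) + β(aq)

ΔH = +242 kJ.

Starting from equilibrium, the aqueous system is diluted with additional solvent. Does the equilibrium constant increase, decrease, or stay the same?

The equilibrium constant depends only on temperature. This perturbation may move the position of equilibrium, but since T is unchanged, K itself is unchanged.

unchanged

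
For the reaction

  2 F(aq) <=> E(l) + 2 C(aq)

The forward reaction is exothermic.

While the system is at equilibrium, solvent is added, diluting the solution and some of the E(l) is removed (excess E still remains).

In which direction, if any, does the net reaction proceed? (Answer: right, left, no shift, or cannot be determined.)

Dilution scales every aqueous concentration by the same factor. Δn_aq = 2 − 2 = 0, so Q is unchanged — no shift.
E is a pure liquid; its activity is 1 regardless of amount, so Q is unaffected — no shift from this change.
None of the changes alters Q relative to K, so there is no net shift.

no shift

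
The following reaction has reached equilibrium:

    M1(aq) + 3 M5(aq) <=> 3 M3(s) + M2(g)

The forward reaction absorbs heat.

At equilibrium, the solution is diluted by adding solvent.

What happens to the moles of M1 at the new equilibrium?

Dilution lowers every aqueous concentration by the same factor. Δn_aq = 0 − 4 = -4, so the system shifts toward the side with more dissolved moles — to the left.
The net shift is to the left. M1 is a reactant, so its amount increases.

increases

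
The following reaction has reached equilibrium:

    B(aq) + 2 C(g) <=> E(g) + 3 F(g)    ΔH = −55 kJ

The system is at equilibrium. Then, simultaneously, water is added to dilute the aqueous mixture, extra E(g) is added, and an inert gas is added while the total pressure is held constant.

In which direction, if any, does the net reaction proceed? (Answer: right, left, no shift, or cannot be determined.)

cannot be determined

Dilution lowers every aqueous concentration by the same factor. Δn_aq = 0 − 1 = -1, so the system shifts toward the side with more dissolved moles — to the left.
Adding E (g), a product, drives the reaction to the left.
Adding inert gas at constant total pressure expands the volume and lowers every reacting partial pressure. With Δn_gas = 4 − 2 = +2, Q moves away from K toward the side with fewer gas moles, so the system shifts toward the side with more gas moles — to the right.
The individual effects push in opposite directions; without quantitative information the net direction cannot be determined.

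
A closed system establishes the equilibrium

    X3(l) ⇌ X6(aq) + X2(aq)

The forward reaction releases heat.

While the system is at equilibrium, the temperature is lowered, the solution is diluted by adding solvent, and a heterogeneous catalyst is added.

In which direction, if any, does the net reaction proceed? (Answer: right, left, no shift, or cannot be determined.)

right

The forward reaction is exothermic. Lowering T favours the exothermic direction — shift to the right.
Dilution lowers every aqueous concentration by the same factor. Δn_aq = 2 − 0 = +2, so the system shifts toward the side with more dissolved moles — to the right.
A catalyst speeds both forward and reverse rates equally; it changes neither Q nor K — no shift from this change.
Only the nonzero effect(s) matter; the net shift is to the right.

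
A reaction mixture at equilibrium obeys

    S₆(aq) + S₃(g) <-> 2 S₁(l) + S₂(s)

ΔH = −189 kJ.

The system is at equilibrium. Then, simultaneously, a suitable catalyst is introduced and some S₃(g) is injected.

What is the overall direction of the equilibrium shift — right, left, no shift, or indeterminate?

A catalyst speeds both forward and reverse rates equally; it changes neither Q nor K — no shift from this change.
Adding S₃ (g), a reactant, drives the reaction to the right.
Only the nonzero effect(s) matter; the net shift is to the right.

right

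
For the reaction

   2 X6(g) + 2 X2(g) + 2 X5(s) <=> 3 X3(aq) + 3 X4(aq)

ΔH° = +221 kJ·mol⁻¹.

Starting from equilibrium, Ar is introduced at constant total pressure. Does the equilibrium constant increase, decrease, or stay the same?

unchanged

The equilibrium constant depends only on temperature. This perturbation may move the position of equilibrium, but since T is unchanged, K itself is unchanged.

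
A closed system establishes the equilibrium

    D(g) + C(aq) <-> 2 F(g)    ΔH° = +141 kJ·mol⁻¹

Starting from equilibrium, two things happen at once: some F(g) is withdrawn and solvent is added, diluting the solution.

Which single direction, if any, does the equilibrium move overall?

cannot be determined

Removing F (g), a product, drives the reaction to the right.
Dilution lowers every aqueous concentration by the same factor. Δn_aq = 0 − 1 = -1, so the system shifts toward the side with more dissolved moles — to the left.
The individual effects push in opposite directions; without quantitative information the net direction cannot be determined.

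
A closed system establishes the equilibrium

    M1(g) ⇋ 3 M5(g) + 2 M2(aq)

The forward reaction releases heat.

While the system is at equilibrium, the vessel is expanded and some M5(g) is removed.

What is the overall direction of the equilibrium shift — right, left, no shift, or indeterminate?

Gas moles: reactants 1, products 3 (Δn_gas = +2). Expansion shifts the system toward the side with more moles of gas — to the right.
Removing M5 (g), a product, drives the reaction to the right.
All effects act in the same direction — net shift to the right.

right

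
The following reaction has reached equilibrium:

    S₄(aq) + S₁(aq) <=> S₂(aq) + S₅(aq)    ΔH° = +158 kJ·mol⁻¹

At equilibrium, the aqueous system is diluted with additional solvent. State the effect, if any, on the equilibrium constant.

unchanged

The equilibrium constant depends only on temperature. This perturbation changes neither the position of equilibrium nor K.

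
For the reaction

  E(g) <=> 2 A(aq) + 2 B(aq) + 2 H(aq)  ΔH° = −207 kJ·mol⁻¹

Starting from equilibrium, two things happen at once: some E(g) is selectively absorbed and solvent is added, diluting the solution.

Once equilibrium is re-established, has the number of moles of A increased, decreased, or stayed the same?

Removing E (g), a reactant, drives the reaction to the left.
Dilution lowers every aqueous concentration by the same factor. Δn_aq = 6 − 0 = +6, so the system shifts toward the side with more dissolved moles — to the right.
The two effects oppose each other, so the net shift — and hence the change in A — cannot be determined from the given information.

cannot be determined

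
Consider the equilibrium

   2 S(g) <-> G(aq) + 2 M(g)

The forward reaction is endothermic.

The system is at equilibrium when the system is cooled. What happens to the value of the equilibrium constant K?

decreases

K depends on temperature via the van 't Hoff relation. The forward reaction is endothermic, so lowering T decreases K.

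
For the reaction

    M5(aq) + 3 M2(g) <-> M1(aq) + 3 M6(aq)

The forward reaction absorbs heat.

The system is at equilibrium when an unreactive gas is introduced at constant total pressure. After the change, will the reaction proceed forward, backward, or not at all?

Adding inert gas at constant total pressure expands the volume and lowers every reacting partial pressure. With Δn_gas = 0 − 3 = -3, Q moves away from K toward the side with fewer gas moles, so the system shifts toward the side with more gas moles — to the left.

left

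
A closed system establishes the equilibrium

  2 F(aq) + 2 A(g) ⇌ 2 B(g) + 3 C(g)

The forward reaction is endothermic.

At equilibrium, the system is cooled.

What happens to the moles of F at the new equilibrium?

increases

The forward reaction is endothermic. Lowering T favours the exothermic direction — shift to the left.
The net shift is to the left. F is a reactant, so its amount increases.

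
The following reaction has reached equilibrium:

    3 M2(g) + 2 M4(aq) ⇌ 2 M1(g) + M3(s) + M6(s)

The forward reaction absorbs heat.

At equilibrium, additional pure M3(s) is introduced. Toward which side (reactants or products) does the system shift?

no shift

M3 is a pure solid; its activity is 1 regardless of amount, so Q is unaffected — no shift from this change.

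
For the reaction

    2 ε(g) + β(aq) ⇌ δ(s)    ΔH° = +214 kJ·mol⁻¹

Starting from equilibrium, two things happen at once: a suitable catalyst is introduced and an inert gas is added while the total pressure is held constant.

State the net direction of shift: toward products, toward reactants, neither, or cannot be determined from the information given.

A catalyst speeds both forward and reverse rates equally; it changes neither Q nor K — no shift from this change.
Adding inert gas at constant total pressure expands the volume and lowers every reacting partial pressure. With Δn_gas = 0 − 2 = -2, Q moves away from K toward the side with fewer gas moles, so the system shifts toward the side with more gas moles — to the left.
Only the nonzero effect(s) matter; the net shift is to the left.

left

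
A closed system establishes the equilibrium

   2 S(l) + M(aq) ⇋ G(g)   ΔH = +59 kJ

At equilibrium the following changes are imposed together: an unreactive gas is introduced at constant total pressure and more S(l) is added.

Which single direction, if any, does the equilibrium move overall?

right

Adding inert gas at constant total pressure expands the volume and lowers every reacting partial pressure. With Δn_gas = 1 − 0 = +1, Q moves away from K toward the side with fewer gas moles, so the system shifts toward the side with more gas moles — to the right.
S is a pure liquid; its activity is 1 regardless of amount, so Q is unaffected — no shift from this change.
Only the nonzero effect(s) matter; the net shift is to the right.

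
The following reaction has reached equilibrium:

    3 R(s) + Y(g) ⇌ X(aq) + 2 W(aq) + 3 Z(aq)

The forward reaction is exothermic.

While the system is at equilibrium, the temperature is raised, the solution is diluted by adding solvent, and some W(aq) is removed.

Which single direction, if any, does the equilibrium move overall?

The forward reaction is exothermic. Raising T favours the endothermic direction — shift to the left.
Dilution lowers every aqueous concentration by the same factor. Δn_aq = 6 − 0 = +6, so the system shifts toward the side with more dissolved moles — to the right.
Removing W (aq), a product, drives the reaction to the right.
The individual effects push in opposite directions; without quantitative information the net direction cannot be determined.

cannot be determined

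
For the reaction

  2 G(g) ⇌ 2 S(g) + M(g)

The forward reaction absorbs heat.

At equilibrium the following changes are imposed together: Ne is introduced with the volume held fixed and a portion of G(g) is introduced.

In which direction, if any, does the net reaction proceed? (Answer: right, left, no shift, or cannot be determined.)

At constant volume, adding an inert gas leaves every reacting species' partial pressure unchanged, so Q is unchanged — no shift from this change.
Adding G (g), a reactant, drives the reaction to the right.
Only the nonzero effect(s) matter; the net shift is to the right.

right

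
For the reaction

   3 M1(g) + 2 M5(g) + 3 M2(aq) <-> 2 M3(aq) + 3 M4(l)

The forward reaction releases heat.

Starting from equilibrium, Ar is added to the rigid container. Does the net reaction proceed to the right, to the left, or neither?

no shift

At constant volume, adding an inert gas leaves every reacting species' partial pressure unchanged, so Q is unchanged — no shift from this change.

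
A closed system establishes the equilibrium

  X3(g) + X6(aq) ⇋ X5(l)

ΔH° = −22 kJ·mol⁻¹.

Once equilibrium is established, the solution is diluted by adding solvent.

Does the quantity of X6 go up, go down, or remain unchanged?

Dilution lowers every aqueous concentration by the same factor. Δn_aq = 0 − 1 = -1, so the system shifts toward the side with more dissolved moles — to the left.
The net shift is to the left. X6 is a reactant, so its amount increases.

increases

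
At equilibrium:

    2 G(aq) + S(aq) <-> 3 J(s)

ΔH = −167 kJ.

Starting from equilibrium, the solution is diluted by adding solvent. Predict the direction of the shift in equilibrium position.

left

Dilution lowers every aqueous concentration by the same factor. Δn_aq = 0 − 3 = -3, so the system shifts toward the side with more dissolved moles — to the left.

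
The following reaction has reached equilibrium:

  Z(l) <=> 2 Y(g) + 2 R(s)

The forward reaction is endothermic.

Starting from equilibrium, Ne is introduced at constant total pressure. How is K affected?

The equilibrium constant depends only on temperature. This perturbation may move the position of equilibrium, but since T is unchanged, K itself is unchanged.

unchanged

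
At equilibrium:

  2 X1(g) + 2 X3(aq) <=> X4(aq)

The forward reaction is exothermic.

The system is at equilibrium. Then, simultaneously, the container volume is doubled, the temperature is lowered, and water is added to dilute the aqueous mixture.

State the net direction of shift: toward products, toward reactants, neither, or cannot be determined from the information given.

Gas moles: reactants 2, products 0 (Δn_gas = -2). Expansion shifts the system toward the side with more moles of gas — to the left.
The forward reaction is exothermic. Lowering T favours the exothermic direction — shift to the right.
Dilution lowers every aqueous concentration by the same factor. Δn_aq = 1 − 2 = -1, so the system shifts toward the side with more dissolved moles — to the left.
The individual effects push in opposite directions; without quantitative information the net direction cannot be determined.

cannot be determined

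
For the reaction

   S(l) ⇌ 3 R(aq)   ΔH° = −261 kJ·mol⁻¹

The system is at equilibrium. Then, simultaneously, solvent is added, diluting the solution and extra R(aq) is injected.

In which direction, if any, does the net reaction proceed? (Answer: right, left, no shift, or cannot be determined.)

cannot be determined

Dilution lowers every aqueous concentration by the same factor. Δn_aq = 3 − 0 = +3, so the system shifts toward the side with more dissolved moles — to the right.
Adding R (aq), a product, drives the reaction to the left.
The individual effects push in opposite directions; without quantitative information the net direction cannot be determined.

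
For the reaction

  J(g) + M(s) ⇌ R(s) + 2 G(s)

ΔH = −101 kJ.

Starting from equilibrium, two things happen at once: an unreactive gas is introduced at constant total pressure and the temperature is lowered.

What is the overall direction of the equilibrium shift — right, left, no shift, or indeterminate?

cannot be determined

Adding inert gas at constant total pressure expands the volume and lowers every reacting partial pressure. With Δn_gas = 0 − 1 = -1, Q moves away from K toward the side with fewer gas moles, so the system shifts toward the side with more gas moles — to the left.
The forward reaction is exothermic. Lowering T favours the exothermic direction — shift to the right.
The individual effects push in opposite directions; without quantitative information the net direction cannot be determined.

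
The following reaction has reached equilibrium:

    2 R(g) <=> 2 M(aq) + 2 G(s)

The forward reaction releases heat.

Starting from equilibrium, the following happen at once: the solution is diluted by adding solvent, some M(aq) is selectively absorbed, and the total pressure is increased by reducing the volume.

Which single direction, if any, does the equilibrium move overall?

right

Dilution lowers every aqueous concentration by the same factor. Δn_aq = 2 − 0 = +2, so the system shifts toward the side with more dissolved moles — to the right.
Removing M (aq), a product, drives the reaction to the right.
Gas moles: reactants 2, products 0 (Δn_gas = -2). Compression shifts the system toward the side with fewer moles of gas — to the right.
All effects act in the same direction — net shift to the right.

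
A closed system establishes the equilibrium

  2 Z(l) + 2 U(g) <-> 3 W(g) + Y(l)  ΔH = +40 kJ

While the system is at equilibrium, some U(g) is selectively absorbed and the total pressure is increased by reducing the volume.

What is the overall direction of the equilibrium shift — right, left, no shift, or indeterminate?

Removing U (g), a reactant, drives the reaction to the left.
Gas moles: reactants 2, products 3 (Δn_gas = +1). Compression shifts the system toward the side with fewer moles of gas — to the left.
All effects act in the same direction — net shift to the left.

left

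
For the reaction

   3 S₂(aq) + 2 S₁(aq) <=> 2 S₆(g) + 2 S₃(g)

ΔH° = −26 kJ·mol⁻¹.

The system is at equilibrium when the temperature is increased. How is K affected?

decreases

K depends on temperature via the van 't Hoff relation. The forward reaction is exothermic, so raising T decreases K.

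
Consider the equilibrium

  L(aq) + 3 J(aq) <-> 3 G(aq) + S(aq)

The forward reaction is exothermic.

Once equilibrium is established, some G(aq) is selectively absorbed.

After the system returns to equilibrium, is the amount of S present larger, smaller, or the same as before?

Removing G (aq), a product, drives the reaction to the right.
The net shift is to the right. S is a product, so its amount increases.

increases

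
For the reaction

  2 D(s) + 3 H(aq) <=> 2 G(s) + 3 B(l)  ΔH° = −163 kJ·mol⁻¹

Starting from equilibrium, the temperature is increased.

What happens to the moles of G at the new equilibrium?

The forward reaction is exothermic. Raising T favours the endothermic direction — shift to the left.
The net shift is to the left. G is a product, so its amount decreases.

decreases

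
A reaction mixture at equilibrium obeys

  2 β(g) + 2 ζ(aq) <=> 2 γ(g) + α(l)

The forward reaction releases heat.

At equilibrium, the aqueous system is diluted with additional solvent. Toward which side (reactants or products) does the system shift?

left

Dilution lowers every aqueous concentration by the same factor. Δn_aq = 0 − 2 = -2, so the system shifts toward the side with more dissolved moles — to the left.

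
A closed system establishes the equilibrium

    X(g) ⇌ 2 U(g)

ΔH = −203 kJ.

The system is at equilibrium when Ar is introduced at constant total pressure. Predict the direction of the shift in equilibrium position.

right

Adding inert gas at constant total pressure expands the volume and lowers every reacting partial pressure. With Δn_gas = 2 − 1 = +1, Q moves away from K toward the side with fewer gas moles, so the system shifts toward the side with more gas moles — to the right.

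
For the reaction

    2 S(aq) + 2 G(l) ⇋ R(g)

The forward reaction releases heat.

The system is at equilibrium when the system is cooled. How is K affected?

K depends on temperature via the van 't Hoff relation. The forward reaction is exothermic, so lowering T increases K.

increases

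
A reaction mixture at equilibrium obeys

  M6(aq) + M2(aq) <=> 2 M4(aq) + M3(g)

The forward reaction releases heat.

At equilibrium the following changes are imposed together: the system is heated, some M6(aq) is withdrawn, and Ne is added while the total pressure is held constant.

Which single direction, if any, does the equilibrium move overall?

cannot be determined

The forward reaction is exothermic. Raising T favours the endothermic direction — shift to the left.
Removing M6 (aq), a reactant, drives the reaction to the left.
Adding inert gas at constant total pressure expands the volume and lowers every reacting partial pressure. With Δn_gas = 1 − 0 = +1, Q moves away from K toward the side with fewer gas moles, so the system shifts toward the side with more gas moles — to the right.
The individual effects push in opposite directions; without quantitative information the net direction cannot be determined.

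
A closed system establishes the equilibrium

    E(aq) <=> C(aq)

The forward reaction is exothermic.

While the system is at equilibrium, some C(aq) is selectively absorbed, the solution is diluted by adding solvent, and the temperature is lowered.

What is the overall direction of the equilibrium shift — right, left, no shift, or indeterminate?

right

Removing C (aq), a product, drives the reaction to the right.
Dilution scales every aqueous concentration by the same factor. Δn_aq = 1 − 1 = 0, so Q is unchanged — no shift.
The forward reaction is exothermic. Lowering T favours the exothermic direction — shift to the right.
Only the nonzero effect(s) matter; the net shift is to the right.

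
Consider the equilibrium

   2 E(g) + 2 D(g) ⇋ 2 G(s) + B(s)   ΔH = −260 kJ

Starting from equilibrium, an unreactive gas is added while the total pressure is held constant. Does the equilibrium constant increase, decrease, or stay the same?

The equilibrium constant depends only on temperature. This perturbation may move the position of equilibrium, but since T is unchanged, K itself is unchanged.

unchanged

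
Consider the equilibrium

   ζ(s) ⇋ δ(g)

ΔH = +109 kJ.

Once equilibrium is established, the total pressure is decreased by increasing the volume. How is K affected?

The equilibrium constant depends only on temperature. This perturbation may move the position of equilibrium, but since T is unchanged, K itself is unchanged.

unchanged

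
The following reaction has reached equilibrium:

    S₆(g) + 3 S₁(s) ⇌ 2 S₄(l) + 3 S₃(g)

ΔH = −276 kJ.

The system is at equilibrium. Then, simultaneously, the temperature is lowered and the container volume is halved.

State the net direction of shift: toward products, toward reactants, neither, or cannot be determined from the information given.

cannot be determined

The forward reaction is exothermic. Lowering T favours the exothermic direction — shift to the right.
Gas moles: reactants 1, products 3 (Δn_gas = +2). Compression shifts the system toward the side with fewer moles of gas — to the left.
The individual effects push in opposite directions; without quantitative information the net direction cannot be determined.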